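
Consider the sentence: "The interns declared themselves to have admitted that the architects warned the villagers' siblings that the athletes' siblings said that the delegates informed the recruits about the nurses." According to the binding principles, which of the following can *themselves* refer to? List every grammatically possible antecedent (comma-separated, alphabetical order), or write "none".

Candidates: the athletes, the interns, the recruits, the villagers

*themselves* is a reflexive; Principle A requires it to be bound within its binding domain — the matrix clause.
— the athletes: possessor inside the subject DP of the clause headed by 'said'; does not c-command the reflexive — cannot bind it (Principle A).
— the interns: subject of the matrix clause; c-commands the reflexive within its binding domain — allowed (Principle A).
— the recruits: object of the clause headed by 'informed'; does not c-command the reflexive — cannot bind it (Principle A).
— the villagers: possessor inside the object DP of the clause headed by 'warned'; does not c-command the reflexive — cannot bind it (Principle A).

the interns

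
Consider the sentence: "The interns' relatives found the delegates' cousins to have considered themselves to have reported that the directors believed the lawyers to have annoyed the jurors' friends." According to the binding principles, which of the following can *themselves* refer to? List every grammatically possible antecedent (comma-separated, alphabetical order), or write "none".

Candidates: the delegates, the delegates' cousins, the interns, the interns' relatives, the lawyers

*themselves* is a reflexive; Principle A requires it to be bound within its binding domain — the clause headed by 'considered'.
— the delegates: possessor inside the subject DP of the clause headed by 'considered'; does not c-command the reflexive — cannot bind it (Principle A).
— the delegates' cousins: subject of the clause headed by 'considered'; c-commands the reflexive within its binding domain — allowed (Principle A).
— the interns: possessor inside the subject DP of the matrix clause; does not c-command the reflexive — cannot bind it (Principle A).
— the interns' relatives: subject of the matrix clause; c-commands the reflexive but lies outside its binding domain — cannot bind it (Principle A).
— the lawyers: subject of the clause headed by 'annoyed'; does not c-command the reflexive — cannot bind it (Principle A).

the delegates' cousins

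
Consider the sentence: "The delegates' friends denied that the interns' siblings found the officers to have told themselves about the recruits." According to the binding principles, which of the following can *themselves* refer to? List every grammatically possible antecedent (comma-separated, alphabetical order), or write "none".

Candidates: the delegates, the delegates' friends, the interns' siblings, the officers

the officers

*themselves* is a reflexive; Principle A requires it to be bound within its binding domain — the clause headed by 'told'.
— the delegates: possessor inside the subject DP of the matrix clause; does not c-command the reflexive — cannot bind it (Principle A).
— the delegates' friends: subject of the matrix clause; c-commands the reflexive but lies outside its binding domain — cannot bind it (Principle A).
— the interns' siblings: subject of the clause headed by 'found'; c-commands the reflexive but lies outside its binding domain — cannot bind it (Principle A).
— the officers: subject of the clause headed by 'told'; c-commands the reflexive within its binding domain — allowed (Principle A).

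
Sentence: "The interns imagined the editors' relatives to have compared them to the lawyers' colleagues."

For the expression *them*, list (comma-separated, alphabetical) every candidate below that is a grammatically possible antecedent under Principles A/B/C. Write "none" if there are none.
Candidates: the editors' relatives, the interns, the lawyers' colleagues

*them* is a pronoun; Principle B requires it to be free in its binding domain — the clause headed by 'compared'.
— the editors' relatives: subject of the clause headed by 'compared'; c-commands the pronoun within its binding domain — blocked (Principle B).
— the interns: subject of the matrix clause; c-commands the pronoun but lies outside its binding domain — allowed.
— the lawyers' colleagues: second object of the clause headed by 'compared'; is c-commanded by the pronoun; coreference would bind this R-expression — blocked (Principle C).

the interns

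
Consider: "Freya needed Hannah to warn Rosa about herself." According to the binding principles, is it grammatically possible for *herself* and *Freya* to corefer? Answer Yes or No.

No

*herself* is a reflexive; Principle A requires it to be bound within its binding domain — the clause headed by 'warn'.
— Freya: subject of the matrix clause; c-commands the reflexive but lies outside its binding domain — cannot bind it (Principle A).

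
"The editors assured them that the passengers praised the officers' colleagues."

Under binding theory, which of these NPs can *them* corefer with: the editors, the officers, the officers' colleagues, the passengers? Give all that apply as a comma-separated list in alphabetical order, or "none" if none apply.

*them* is a pronoun; Principle B requires it to be free in its binding domain — the matrix clause.
— the editors: subject of the matrix clause; c-commands the pronoun within its binding domain — blocked (Principle B).
— the officers: possessor inside the object DP of the clause headed by 'praised'; is c-commanded by the pronoun; coreference would bind this R-expression — blocked (Principle C).
— the officers' colleagues: object of the clause headed by 'praised'; is c-commanded by the pronoun; coreference would bind this R-expression — blocked (Principle C).
— the passengers: subject of the clause headed by 'praised'; is c-commanded by the pronoun; coreference would bind this R-expression — blocked (Principle C).

none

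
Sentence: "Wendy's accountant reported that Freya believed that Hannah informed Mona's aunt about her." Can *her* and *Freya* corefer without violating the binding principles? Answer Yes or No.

Yes

*Freya* is an R-expression; Principle C requires it to be free (not bound by any c-commanding expression).
— her: second object of the clause headed by 'informed'; the pronoun does not c-command the R-expression — coreference allowed.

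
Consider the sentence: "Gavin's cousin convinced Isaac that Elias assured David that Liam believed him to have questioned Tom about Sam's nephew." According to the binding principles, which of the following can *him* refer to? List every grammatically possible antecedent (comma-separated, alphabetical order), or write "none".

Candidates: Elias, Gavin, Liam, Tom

Elias, Gavin

*him* is a pronoun; Principle B requires it to be free in its binding domain — the clause headed by 'believed'.
— Elias: subject of the clause headed by 'assured'; c-commands the pronoun but lies outside its binding domain — allowed.
— Gavin: possessor inside the subject DP of the matrix clause; does not c-command the pronoun — Principle B does not apply; allowed.
— Liam: subject of the clause headed by 'believed'; c-commands the pronoun within its binding domain — blocked (Principle B).
— Tom: object of the clause headed by 'questioned'; is c-commanded by the pronoun; coreference would bind this R-expression — blocked (Principle C).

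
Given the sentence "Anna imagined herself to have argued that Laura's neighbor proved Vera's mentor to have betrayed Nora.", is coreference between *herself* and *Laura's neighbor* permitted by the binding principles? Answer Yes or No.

No

*herself* is a reflexive; Principle A requires it to be bound within its binding domain — the matrix clause.
— Laura's neighbor: subject of the clause headed by 'proved'; does not c-command the reflexive — cannot bind it (Principle A).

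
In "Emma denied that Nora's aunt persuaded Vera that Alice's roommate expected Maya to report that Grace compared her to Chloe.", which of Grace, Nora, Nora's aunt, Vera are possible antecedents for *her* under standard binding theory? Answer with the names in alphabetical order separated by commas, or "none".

Nora, Nora's aunt, Vera

*her* is a pronoun; Principle B requires it to be free in its binding domain — the clause headed by 'compared'.
— Grace: subject of the clause headed by 'compared'; c-commands the pronoun within its binding domain — blocked (Principle B).
— Nora: possessor inside the subject DP of the clause headed by 'persuaded'; does not c-command the pronoun — Principle B does not apply; allowed.
— Nora's aunt: subject of the clause headed by 'persuaded'; c-commands the pronoun but lies outside its binding domain — allowed.
— Vera: object of the clause headed by 'persuaded'; c-commands the pronoun but lies outside its binding domain — allowed.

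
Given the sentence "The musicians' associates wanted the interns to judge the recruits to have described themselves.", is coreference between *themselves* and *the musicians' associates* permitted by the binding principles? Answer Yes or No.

*themselves* is a reflexive; Principle A requires it to be bound within its binding domain — the clause headed by 'described'.
— the musicians' associates: subject of the matrix clause; c-commands the reflexive but lies outside its binding domain — cannot bind it (Principle A).

No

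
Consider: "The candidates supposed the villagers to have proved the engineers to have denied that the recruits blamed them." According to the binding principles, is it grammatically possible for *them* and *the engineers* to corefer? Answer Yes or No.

*them* is a pronoun; Principle B requires it to be free in its binding domain — the clause headed by 'blamed'.
— the engineers: subject of the clause headed by 'denied'; c-commands the pronoun but lies outside its binding domain — allowed.

Yes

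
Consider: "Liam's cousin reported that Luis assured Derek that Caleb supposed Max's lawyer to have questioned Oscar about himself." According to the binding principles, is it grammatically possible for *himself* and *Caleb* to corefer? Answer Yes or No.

*himself* is a reflexive; Principle A requires it to be bound within its binding domain — the clause headed by 'questioned'.
— Caleb: subject of the clause headed by 'supposed'; c-commands the reflexive but lies outside its binding domain — cannot bind it (Principle A).

No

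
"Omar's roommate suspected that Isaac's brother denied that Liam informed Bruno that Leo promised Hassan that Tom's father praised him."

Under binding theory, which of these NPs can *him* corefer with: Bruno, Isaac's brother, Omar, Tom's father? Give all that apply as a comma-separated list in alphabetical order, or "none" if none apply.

Bruno, Isaac's brother, Omar

*him* is a pronoun; Principle B requires it to be free in its binding domain — the clause headed by 'praised'.
— Bruno: object of the clause headed by 'informed'; c-commands the pronoun but lies outside its binding domain — allowed.
— Isaac's brother: subject of the clause headed by 'denied'; c-commands the pronoun but lies outside its binding domain — allowed.
— Omar: possessor inside the subject DP of the matrix clause; does not c-command the pronoun — Principle B does not apply; allowed.
— Tom's father: subject of the clause headed by 'praised'; c-commands the pronoun within its binding domain — blocked (Principle B).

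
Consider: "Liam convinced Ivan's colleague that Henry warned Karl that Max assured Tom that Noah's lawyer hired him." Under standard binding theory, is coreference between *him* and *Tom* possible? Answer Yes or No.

Yes

*Tom* is an R-expression; Principle C requires it to be free (not bound by any c-commanding expression).
— him: object of the clause headed by 'hired'; the pronoun does not c-command the R-expression — coreference allowed.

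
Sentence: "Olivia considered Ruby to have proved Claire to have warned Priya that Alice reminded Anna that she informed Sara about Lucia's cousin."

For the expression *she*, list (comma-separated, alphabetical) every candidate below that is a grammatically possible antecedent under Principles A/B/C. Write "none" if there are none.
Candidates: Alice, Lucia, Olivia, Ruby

Alice, Olivia, Ruby

*she* is a pronoun; Principle B requires it to be free in its binding domain — the clause headed by 'informed'.
— Alice: subject of the clause headed by 'reminded'; c-commands the pronoun but lies outside its binding domain — allowed.
— Lucia: possessor inside the second object DP of the clause headed by 'informed'; is c-commanded by the pronoun; coreference would bind this R-expression — blocked (Principle C).
— Olivia: subject of the matrix clause; c-commands the pronoun but lies outside its binding domain — allowed.
— Ruby: subject of the clause headed by 'proved'; c-commands the pronoun but lies outside its binding domain — allowed.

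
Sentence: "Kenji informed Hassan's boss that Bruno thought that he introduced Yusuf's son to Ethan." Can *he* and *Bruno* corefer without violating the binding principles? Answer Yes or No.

*Bruno* is an R-expression; Principle C requires it to be free (not bound by any c-commanding expression).
— he: subject of the clause headed by 'introduced'; the pronoun does not c-command the R-expression — coreference allowed.

Yes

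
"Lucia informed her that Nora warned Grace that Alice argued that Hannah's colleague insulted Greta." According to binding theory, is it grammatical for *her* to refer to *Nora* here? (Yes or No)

No

*Nora* is an R-expression; Principle C requires it to be free (not bound by any c-commanding expression).
— her: object of the matrix clause; the pronoun c-commands the R-expression — coreference blocked (Principle C).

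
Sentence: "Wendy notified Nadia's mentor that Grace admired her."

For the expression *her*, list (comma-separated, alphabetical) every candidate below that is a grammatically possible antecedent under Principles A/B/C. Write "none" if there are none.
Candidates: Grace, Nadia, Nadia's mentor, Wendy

Nadia, Nadia's mentor, Wendy

*her* is a pronoun; Principle B requires it to be free in its binding domain — the clause headed by 'admired'.
— Grace: subject of the clause headed by 'admired'; c-commands the pronoun within its binding domain — blocked (Principle B).
— Nadia: possessor inside the object DP of the matrix clause; does not c-command the pronoun — Principle B does not apply; allowed.
— Nadia's mentor: object of the matrix clause; c-commands the pronoun but lies outside its binding domain — allowed.
— Wendy: subject of the matrix clause; c-commands the pronoun but lies outside its binding domain — allowed.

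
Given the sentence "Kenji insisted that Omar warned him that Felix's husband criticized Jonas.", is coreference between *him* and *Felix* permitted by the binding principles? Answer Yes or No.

No

*him* is a pronoun; Principle B requires it to be free in its binding domain — the clause headed by 'warned'.
— Felix: possessor inside the subject DP of the clause headed by 'criticized'; is c-commanded by the pronoun; coreference would bind this R-expression — blocked (Principle C).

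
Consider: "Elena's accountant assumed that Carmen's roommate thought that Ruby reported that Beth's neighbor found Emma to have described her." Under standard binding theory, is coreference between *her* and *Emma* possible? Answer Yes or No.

No

*Emma* is an R-expression; Principle C requires it to be free (not bound by any c-commanding expression).
— her: object of the clause headed by 'described'; the R-expression locally c-commands the pronoun — coreference blocked (Principle B on the pronoun).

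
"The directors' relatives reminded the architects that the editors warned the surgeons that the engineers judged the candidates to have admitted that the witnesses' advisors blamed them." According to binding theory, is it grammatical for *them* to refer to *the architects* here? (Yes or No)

Yes

*the architects* is an R-expression; Principle C requires it to be free (not bound by any c-commanding expression).
— them: object of the clause headed by 'blamed'; the pronoun does not c-command the R-expression — coreference allowed.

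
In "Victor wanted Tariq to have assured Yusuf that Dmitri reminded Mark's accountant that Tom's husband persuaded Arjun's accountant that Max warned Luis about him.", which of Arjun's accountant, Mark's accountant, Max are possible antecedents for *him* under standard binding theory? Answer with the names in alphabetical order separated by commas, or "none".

*him* is a pronoun; Principle B requires it to be free in its binding domain — the clause headed by 'warned'.
— Arjun's accountant: object of the clause headed by 'persuaded'; c-commands the pronoun but lies outside its binding domain — allowed.
— Mark's accountant: object of the clause headed by 'reminded'; c-commands the pronoun but lies outside its binding domain — allowed.
— Max: subject of the clause headed by 'warned'; c-commands the pronoun within its binding domain — blocked (Principle B).

Arjun's accountant, Mark's accountant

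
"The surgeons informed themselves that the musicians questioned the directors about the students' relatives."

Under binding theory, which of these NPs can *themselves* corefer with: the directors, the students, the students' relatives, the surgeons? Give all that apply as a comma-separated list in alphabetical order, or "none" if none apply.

*themselves* is a reflexive; Principle A requires it to be bound within its binding domain — the matrix clause.
— the directors: object of the clause headed by 'questioned'; does not c-command the reflexive — cannot bind it (Principle A).
— the students: possessor inside the second object DP of the clause headed by 'questioned'; does not c-command the reflexive — cannot bind it (Principle A).
— the students' relatives: second object of the clause headed by 'questioned'; does not c-command the reflexive — cannot bind it (Principle A).
— the surgeons: subject of the matrix clause; c-commands the reflexive within its binding domain — allowed (Principle A).

the surgeons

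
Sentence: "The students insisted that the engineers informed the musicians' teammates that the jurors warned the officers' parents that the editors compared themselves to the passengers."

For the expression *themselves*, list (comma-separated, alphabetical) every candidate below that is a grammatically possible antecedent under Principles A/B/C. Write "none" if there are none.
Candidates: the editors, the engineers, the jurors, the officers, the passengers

the editors

*themselves* is a reflexive; Principle A requires it to be bound within its binding domain — the clause headed by 'compared'.
— the editors: subject of the clause headed by 'compared'; c-commands the reflexive within its binding domain — allowed (Principle A).
— the engineers: subject of the clause headed by 'informed'; c-commands the reflexive but lies outside its binding domain — cannot bind it (Principle A).
— the jurors: subject of the clause headed by 'warned'; c-commands the reflexive but lies outside its binding domain — cannot bind it (Principle A).
— the officers: possessor inside the object DP of the clause headed by 'warned'; does not c-command the reflexive — cannot bind it (Principle A).
— the passengers: second object of the clause headed by 'compared'; does not c-command the reflexive — cannot bind it (Principle A).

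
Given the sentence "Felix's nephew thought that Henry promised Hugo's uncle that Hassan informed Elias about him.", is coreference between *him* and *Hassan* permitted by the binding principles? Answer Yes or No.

No

*him* is a pronoun; Principle B requires it to be free in its binding domain — the clause headed by 'informed'.
— Hassan: subject of the clause headed by 'informed'; c-commands the pronoun within its binding domain — blocked (Principle B).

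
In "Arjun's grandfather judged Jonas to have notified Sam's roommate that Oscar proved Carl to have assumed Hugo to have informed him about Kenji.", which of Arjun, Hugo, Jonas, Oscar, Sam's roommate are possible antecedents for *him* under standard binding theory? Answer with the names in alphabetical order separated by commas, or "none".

*him* is a pronoun; Principle B requires it to be free in its binding domain — the clause headed by 'informed'.
— Arjun: possessor inside the subject DP of the matrix clause; does not c-command the pronoun — Principle B does not apply; allowed.
— Hugo: subject of the clause headed by 'informed'; c-commands the pronoun within its binding domain — blocked (Principle B).
— Jonas: subject of the clause headed by 'notified'; c-commands the pronoun but lies outside its binding domain — allowed.
— Oscar: subject of the clause headed by 'proved'; c-commands the pronoun but lies outside its binding domain — allowed.
— Sam's roommate: object of the clause headed by 'notified'; c-commands the pronoun but lies outside its binding domain — allowed.

Arjun, Jonas, Oscar, Sam's roommate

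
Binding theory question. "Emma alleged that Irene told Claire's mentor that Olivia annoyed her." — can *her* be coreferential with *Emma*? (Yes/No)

*her* is a pronoun; Principle B requires it to be free in its binding domain — the clause headed by 'annoyed'.
— Emma: subject of the matrix clause; c-commands the pronoun but lies outside its binding domain — allowed.

Yes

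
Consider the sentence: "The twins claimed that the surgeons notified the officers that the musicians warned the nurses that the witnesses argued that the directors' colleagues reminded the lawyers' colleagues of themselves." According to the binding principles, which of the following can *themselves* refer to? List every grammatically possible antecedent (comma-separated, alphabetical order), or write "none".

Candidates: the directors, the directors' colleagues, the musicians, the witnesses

*themselves* is a reflexive; Principle A requires it to be bound within its binding domain — the clause headed by 'reminded'.
— the directors: possessor inside the subject DP of the clause headed by 'reminded'; does not c-command the reflexive — cannot bind it (Principle A).
— the directors' colleagues: subject of the clause headed by 'reminded'; c-commands the reflexive within its binding domain — allowed (Principle A).
— the musicians: subject of the clause headed by 'warned'; c-commands the reflexive but lies outside its binding domain — cannot bind it (Principle A).
— the witnesses: subject of the clause headed by 'argued'; c-commands the reflexive but lies outside its binding domain — cannot bind it (Principle A).

the directors' colleagues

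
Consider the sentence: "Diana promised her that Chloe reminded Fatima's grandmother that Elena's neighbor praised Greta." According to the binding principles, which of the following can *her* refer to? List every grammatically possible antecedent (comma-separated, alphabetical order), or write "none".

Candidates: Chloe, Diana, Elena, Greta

*her* is a pronoun; Principle B requires it to be free in its binding domain — the matrix clause.
— Chloe: subject of the clause headed by 'reminded'; is c-commanded by the pronoun; coreference would bind this R-expression — blocked (Principle C).
— Diana: subject of the matrix clause; c-commands the pronoun within its binding domain — blocked (Principle B).
— Elena: possessor inside the subject DP of the clause headed by 'praised'; is c-commanded by the pronoun; coreference would bind this R-expression — blocked (Principle C).
— Greta: object of the clause headed by 'praised'; is c-commanded by the pronoun; coreference would bind this R-expression — blocked (Principle C).

none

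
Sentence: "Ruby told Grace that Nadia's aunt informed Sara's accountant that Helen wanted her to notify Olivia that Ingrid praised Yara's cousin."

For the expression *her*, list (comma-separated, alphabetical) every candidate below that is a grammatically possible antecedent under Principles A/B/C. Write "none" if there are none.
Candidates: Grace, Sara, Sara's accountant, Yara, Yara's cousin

Grace, Sara, Sara's accountant

*her* is a pronoun; Principle B requires it to be free in its binding domain — the clause headed by 'wanted'.
— Grace: object of the matrix clause; c-commands the pronoun but lies outside its binding domain — allowed.
— Sara: possessor inside the object DP of the clause headed by 'informed'; does not c-command the pronoun — Principle B does not apply; allowed.
— Sara's accountant: object of the clause headed by 'informed'; c-commands the pronoun but lies outside its binding domain — allowed.
— Yara: possessor inside the object DP of the clause headed by 'praised'; is c-commanded by the pronoun; coreference would bind this R-expression — blocked (Principle C).
— Yara's cousin: object of the clause headed by 'praised'; is c-commanded by the pronoun; coreference would bind this R-expression — blocked (Principle C).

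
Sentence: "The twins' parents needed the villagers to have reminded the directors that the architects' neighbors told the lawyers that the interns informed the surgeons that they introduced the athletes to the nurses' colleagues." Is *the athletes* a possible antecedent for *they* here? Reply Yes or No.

No

*they* is a pronoun; Principle B requires it to be free in its binding domain — the clause headed by 'introduced'.
— the athletes: object of the clause headed by 'introduced'; is c-commanded by the pronoun; coreference would bind this R-expression — blocked (Principle C).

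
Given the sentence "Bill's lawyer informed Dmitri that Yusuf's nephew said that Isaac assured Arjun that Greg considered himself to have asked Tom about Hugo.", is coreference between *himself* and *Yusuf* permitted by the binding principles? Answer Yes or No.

*himself* is a reflexive; Principle A requires it to be bound within its binding domain — the clause headed by 'considered'.
— Yusuf: possessor inside the subject DP of the clause headed by 'said'; does not c-command the reflexive — cannot bind it (Principle A).

No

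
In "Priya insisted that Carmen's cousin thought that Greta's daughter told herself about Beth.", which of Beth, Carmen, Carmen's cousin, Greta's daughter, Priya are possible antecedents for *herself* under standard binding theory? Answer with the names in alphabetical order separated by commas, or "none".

Greta's daughter

*herself* is a reflexive; Principle A requires it to be bound within its binding domain — the clause headed by 'told'.
— Beth: second object of the clause headed by 'told'; does not c-command the reflexive — cannot bind it (Principle A).
— Carmen: possessor inside the subject DP of the clause headed by 'thought'; does not c-command the reflexive — cannot bind it (Principle A).
— Carmen's cousin: subject of the clause headed by 'thought'; c-commands the reflexive but lies outside its binding domain — cannot bind it (Principle A).
— Greta's daughter: subject of the clause headed by 'told'; c-commands the reflexive within its binding domain — allowed (Principle A).
— Priya: subject of the matrix clause; c-commands the reflexive but lies outside its binding domain — cannot bind it (Principle A).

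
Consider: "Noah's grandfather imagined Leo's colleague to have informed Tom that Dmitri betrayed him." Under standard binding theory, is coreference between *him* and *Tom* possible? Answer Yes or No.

Yes

*Tom* is an R-expression; Principle C requires it to be free (not bound by any c-commanding expression).
— him: object of the clause headed by 'betrayed'; the pronoun does not c-command the R-expression — coreference allowed.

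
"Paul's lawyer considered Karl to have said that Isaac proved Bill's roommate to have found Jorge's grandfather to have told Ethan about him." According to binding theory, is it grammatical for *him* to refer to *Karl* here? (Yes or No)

Yes

*Karl* is an R-expression; Principle C requires it to be free (not bound by any c-commanding expression).
— him: second object of the clause headed by 'told'; the pronoun does not c-command the R-expression — coreference allowed.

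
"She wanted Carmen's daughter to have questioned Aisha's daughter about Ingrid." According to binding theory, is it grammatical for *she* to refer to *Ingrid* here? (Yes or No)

*Ingrid* is an R-expression; Principle C requires it to be free (not bound by any c-commanding expression).
— she: subject of the matrix clause; the pronoun c-commands the R-expression — coreference blocked (Principle C).

No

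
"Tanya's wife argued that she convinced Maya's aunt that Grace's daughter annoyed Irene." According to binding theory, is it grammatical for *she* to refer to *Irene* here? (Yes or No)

No

*Irene* is an R-expression; Principle C requires it to be free (not bound by any c-commanding expression).
— she: subject of the clause headed by 'convinced'; the pronoun c-commands the R-expression — coreference blocked (Principle C).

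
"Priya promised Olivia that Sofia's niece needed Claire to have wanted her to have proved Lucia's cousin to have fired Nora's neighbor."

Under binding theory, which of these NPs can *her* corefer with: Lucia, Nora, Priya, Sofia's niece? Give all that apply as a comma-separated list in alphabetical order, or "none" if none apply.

*her* is a pronoun; Principle B requires it to be free in its binding domain — the clause headed by 'wanted'.
— Lucia: possessor inside the subject DP of the clause headed by 'fired'; is c-commanded by the pronoun; coreference would bind this R-expression — blocked (Principle C).
— Nora: possessor inside the object DP of the clause headed by 'fired'; is c-commanded by the pronoun; coreference would bind this R-expression — blocked (Principle C).
— Priya: subject of the matrix clause; c-commands the pronoun but lies outside its binding domain — allowed.
— Sofia's niece: subject of the clause headed by 'needed'; c-commands the pronoun but lies outside its binding domain — allowed.

Priya, Sofia's niece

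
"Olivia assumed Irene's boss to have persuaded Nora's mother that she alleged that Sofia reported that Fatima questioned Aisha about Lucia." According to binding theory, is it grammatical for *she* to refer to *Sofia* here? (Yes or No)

No

*Sofia* is an R-expression; Principle C requires it to be free (not bound by any c-commanding expression).
— she: subject of the clause headed by 'alleged'; the pronoun c-commands the R-expression — coreference blocked (Principle C).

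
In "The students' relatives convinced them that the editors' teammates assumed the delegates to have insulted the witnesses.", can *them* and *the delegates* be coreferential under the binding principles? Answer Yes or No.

No

*the delegates* is an R-expression; Principle C requires it to be free (not bound by any c-commanding expression).
— them: object of the matrix clause; the pronoun c-commands the R-expression — coreference blocked (Principle C).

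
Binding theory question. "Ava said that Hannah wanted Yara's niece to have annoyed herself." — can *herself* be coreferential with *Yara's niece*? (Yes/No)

*herself* is a reflexive; Principle A requires it to be bound within its binding domain — the clause headed by 'annoyed'.
— Yara's niece: subject of the clause headed by 'annoyed'; c-commands the reflexive within its binding domain — allowed (Principle A).

Yes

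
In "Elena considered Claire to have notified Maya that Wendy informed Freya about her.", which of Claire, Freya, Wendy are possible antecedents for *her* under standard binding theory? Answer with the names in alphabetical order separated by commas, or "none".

*her* is a pronoun; Principle B requires it to be free in its binding domain — the clause headed by 'informed'.
— Claire: subject of the clause headed by 'notified'; c-commands the pronoun but lies outside its binding domain — allowed.
— Freya: object of the clause headed by 'informed'; c-commands the pronoun within its binding domain — blocked (Principle B).
— Wendy: subject of the clause headed by 'informed'; c-commands the pronoun within its binding domain — blocked (Principle B).

Claire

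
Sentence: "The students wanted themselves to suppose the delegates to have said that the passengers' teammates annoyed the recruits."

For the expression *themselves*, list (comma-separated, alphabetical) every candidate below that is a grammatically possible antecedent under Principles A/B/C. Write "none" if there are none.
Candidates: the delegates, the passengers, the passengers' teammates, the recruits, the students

*themselves* is a reflexive; Principle A requires it to be bound within its binding domain — the matrix clause.
— the delegates: subject of the clause headed by 'said'; does not c-command the reflexive — cannot bind it (Principle A).
— the passengers: possessor inside the subject DP of the clause headed by 'annoyed'; does not c-command the reflexive — cannot bind it (Principle A).
— the passengers' teammates: subject of the clause headed by 'annoyed'; does not c-command the reflexive — cannot bind it (Principle A).
— the recruits: object of the clause headed by 'annoyed'; does not c-command the reflexive — cannot bind it (Principle A).
— the students: subject of the matrix clause; c-commands the reflexive within its binding domain — allowed (Principle A).

the students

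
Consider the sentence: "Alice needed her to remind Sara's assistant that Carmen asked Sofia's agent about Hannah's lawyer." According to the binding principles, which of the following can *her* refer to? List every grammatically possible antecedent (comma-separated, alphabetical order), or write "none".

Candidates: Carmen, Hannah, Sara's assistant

*her* is a pronoun; Principle B requires it to be free in its binding domain — the matrix clause.
— Carmen: subject of the clause headed by 'asked'; is c-commanded by the pronoun; coreference would bind this R-expression — blocked (Principle C).
— Hannah: possessor inside the second object DP of the clause headed by 'asked'; is c-commanded by the pronoun; coreference would bind this R-expression — blocked (Principle C).
— Sara's assistant: object of the clause headed by 'remind'; is c-commanded by the pronoun; coreference would bind this R-expression — blocked (Principle C).

none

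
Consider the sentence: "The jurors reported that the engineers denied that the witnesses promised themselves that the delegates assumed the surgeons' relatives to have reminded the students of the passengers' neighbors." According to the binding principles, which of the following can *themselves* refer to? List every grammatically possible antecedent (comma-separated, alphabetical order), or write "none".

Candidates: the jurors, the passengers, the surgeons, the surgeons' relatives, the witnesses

the witnesses

*themselves* is a reflexive; Principle A requires it to be bound within its binding domain — the clause headed by 'promised'.
— the jurors: subject of the matrix clause; c-commands the reflexive but lies outside its binding domain — cannot bind it (Principle A).
— the passengers: possessor inside the second object DP of the clause headed by 'reminded'; does not c-command the reflexive — cannot bind it (Principle A).
— the surgeons: possessor inside the subject DP of the clause headed by 'reminded'; does not c-command the reflexive — cannot bind it (Principle A).
— the surgeons' relatives: subject of the clause headed by 'reminded'; does not c-command the reflexive — cannot bind it (Principle A).
— the witnesses: subject of the clause headed by 'promised'; c-commands the reflexive within its binding domain — allowed (Principle A).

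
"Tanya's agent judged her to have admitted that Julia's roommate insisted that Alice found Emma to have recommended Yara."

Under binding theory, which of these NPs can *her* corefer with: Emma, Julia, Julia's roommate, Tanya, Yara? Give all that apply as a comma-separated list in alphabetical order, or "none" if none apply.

*her* is a pronoun; Principle B requires it to be free in its binding domain — the matrix clause.
— Emma: subject of the clause headed by 'recommended'; is c-commanded by the pronoun; coreference would bind this R-expression — blocked (Principle C).
— Julia: possessor inside the subject DP of the clause headed by 'insisted'; is c-commanded by the pronoun; coreference would bind this R-expression — blocked (Principle C).
— Julia's roommate: subject of the clause headed by 'insisted'; is c-commanded by the pronoun; coreference would bind this R-expression — blocked (Principle C).
— Tanya: possessor inside the subject DP of the matrix clause; does not c-command the pronoun — Principle B does not apply; allowed.
— Yara: object of the clause headed by 'recommended'; is c-commanded by the pronoun; coreference would bind this R-expression — blocked (Principle C).

Tanya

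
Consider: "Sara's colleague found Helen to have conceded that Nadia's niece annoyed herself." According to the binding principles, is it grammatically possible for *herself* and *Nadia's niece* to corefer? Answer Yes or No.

Yes

*herself* is a reflexive; Principle A requires it to be bound within its binding domain — the clause headed by 'annoyed'.
— Nadia's niece: subject of the clause headed by 'annoyed'; c-commands the reflexive within its binding domain — allowed (Principle A).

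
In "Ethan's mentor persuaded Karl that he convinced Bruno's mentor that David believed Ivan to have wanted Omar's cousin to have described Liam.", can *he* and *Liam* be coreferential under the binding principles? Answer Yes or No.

No

*Liam* is an R-expression; Principle C requires it to be free (not bound by any c-commanding expression).
— he: subject of the clause headed by 'convinced'; the pronoun c-commands the R-expression — coreference blocked (Principle C).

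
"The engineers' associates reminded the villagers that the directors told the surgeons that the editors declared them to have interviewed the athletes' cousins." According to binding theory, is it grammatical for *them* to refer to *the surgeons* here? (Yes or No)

*the surgeons* is an R-expression; Principle C requires it to be free (not bound by any c-commanding expression).
— them: subject of the clause headed by 'interviewed'; the pronoun does not c-command the R-expression — coreference allowed.

Yes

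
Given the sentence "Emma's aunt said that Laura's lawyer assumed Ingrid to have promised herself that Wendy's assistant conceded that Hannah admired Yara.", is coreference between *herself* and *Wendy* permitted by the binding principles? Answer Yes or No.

*herself* is a reflexive; Principle A requires it to be bound within its binding domain — the clause headed by 'promised'.
— Wendy: possessor inside the subject DP of the clause headed by 'conceded'; does not c-command the reflexive — cannot bind it (Principle A).

No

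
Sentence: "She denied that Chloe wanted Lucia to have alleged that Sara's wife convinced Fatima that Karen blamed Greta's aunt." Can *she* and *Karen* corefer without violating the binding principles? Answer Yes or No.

No

*Karen* is an R-expression; Principle C requires it to be free (not bound by any c-commanding expression).
— she: subject of the matrix clause; the pronoun c-commands the R-expression — coreference blocked (Principle C).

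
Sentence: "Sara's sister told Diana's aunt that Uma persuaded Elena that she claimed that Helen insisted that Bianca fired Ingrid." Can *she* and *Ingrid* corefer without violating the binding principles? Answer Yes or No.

*Ingrid* is an R-expression; Principle C requires it to be free (not bound by any c-commanding expression).
— she: subject of the clause headed by 'claimed'; the pronoun c-commands the R-expression — coreference blocked (Principle C).

No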